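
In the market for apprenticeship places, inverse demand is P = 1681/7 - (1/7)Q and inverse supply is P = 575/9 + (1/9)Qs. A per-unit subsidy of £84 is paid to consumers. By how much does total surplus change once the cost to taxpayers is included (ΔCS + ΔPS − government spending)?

Net change in total surplus = -£13891.5

Pre-subsidy: 1681/7 - (1/7)Q = 575/9 + (1/9)Q gives Q* = 694 and P* = 141.
With the rebate, buyers effectively pay Pb = Ps − 84, where Ps is the price sellers receive.
On the curves, Pb = 1681/7 - (1/7)Q and Ps = 575/9 + (1/9)Q; the wedge Ps − Pb = 84 gives 575/9 + (1/9)Q − (1681/7 - (1/7)Q) = 84, so Q' = 1024.75.
Then Pb = 1681/7 − (1/7)·1024.75 = 93.75 and Ps = 575/9 + (1/9)·1024.75 = 177.75.
ΔCS = ½(694 + 1024.75)(141 − 93.75) = 40605.46875; ΔPS = ½(694 + 1024.75)(177.75 − 141) = 31582.03125.
Government spending = 84 × 1024.75 = 86079.
Net change = 40605.46875 + 31582.03125 − 86079 = -13891.5. The loss equals the DWL triangle ½·84·330.75.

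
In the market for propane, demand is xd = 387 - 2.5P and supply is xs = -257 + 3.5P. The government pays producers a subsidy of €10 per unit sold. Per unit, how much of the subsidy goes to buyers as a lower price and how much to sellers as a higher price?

Buyers gain 35/6 per unit; sellers gain 25/6 per unit

Pre-subsidy: 387 - 2.5P = -257 + 3.5P gives P* = 322/3, x* = 356/3.
With the subsidy, sellers receive Ps = Pb + 10 for each unit, where Pb is the price buyers pay.
Supply in terms of Pb becomes xs = -257 + 3.5(Pb + 10) = -222 + 3.5Pb. Setting this equal to demand: 387 - 2.5Pb = -222 + 3.5Pb, so Pb = 101.5.
Sellers receive Ps = 101.5 + 10 = 111.5; x' = 387 − 2.5·101.5 = 133.25.
Buyers' price falls by P* − Pb = 322/3 − 101.5 = 35/6; sellers' price rises by Ps − P* = 111.5 − 322/3 = 25/6.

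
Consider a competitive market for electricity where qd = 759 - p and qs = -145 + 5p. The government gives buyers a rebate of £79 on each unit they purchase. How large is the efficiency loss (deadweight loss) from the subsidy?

Deadweight loss = 31205/12

Pre-subsidy: 759 - p = -145 + 5p gives p* = 452/3, q* = 1825/3.
With the rebate, buyers effectively pay pb = ps − 79, where ps is the price sellers receive.
Demand in terms of ps becomes qd = 759 − 1(ps − 79) = 838 - ps. Setting this equal to supply: 838 - ps = -145 + 5ps, so ps = 983/6.
Buyers pay pb = 983/6 − 79 = 509/6; q' = -145 + 5·(983/6) = 4045/6.
The subsidy expands output by 4045/6 − 1825/3 = 395/6 past the efficient level; on those units the gap between marginal cost and willingness to pay runs from 0 up to 79.
DWL = ½ × 79 × 395/6 = 31205/12.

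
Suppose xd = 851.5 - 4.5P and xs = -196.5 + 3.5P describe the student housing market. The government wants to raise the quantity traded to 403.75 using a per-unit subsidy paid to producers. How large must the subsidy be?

Required subsidy s = 72 per unit

At x = 403.75, invert demand for the buyer price: Pb = (851.5 − 403.75)/4.5 = 99.5; invert supply for the seller price: Ps = (403.75 − (-196.5))/3.5 = 171.5.
The subsidy must fill the gap: s = Ps − Pb = 171.5 − 99.5 = 72.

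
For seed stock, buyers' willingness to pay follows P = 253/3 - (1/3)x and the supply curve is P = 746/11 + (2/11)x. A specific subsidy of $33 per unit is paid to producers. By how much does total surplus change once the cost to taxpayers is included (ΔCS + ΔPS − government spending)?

Net change in total surplus = -35937/34

Pre-subsidy: 253/3 - (1/3)x = 746/11 + (2/11)x gives x* = 545/17 and P* = 1252/17.
With the subsidy, sellers receive Ps = Pb + 33 for each unit, where Pb is the price buyers pay.
On the curves, Pb = 253/3 - (1/3)x and Ps = 746/11 + (2/11)x; the wedge Ps − Pb = 33 gives 746/11 + (2/11)x − (253/3 - (1/3)x) = 33, so x' = 1634/17.
Then Pb = 253/3 − (1/3)·(1634/17) = 889/17 and Ps = 746/11 + (2/11)·(1634/17) = 1450/17.
ΔCS = ½(545/17 + 1634/17)(1252/17 − 889/17) = 790977/578; ΔPS = ½(545/17 + 1634/17)(1450/17 − 1252/17) = 215721/289.
Government spending = 33 × 1634/17 = 53922/17.
Net change = 790977/578 + 215721/289 − 53922/17 = -35937/34. The loss equals the DWL triangle ½·33·1089/17.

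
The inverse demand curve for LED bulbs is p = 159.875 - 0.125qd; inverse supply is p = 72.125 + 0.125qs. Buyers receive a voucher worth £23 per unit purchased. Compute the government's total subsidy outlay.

Pre-subsidy: 159.875 - 0.125q = 72.125 + 0.125q gives q* = 351 and p* = 116.
With the rebate, buyers effectively pay pb = ps − 23, where ps is the price sellers receive.
On the curves, pb = 159.875 - 0.125q and ps = 72.125 + 0.125q; the wedge ps − pb = 23 gives 72.125 + 0.125q − (159.875 - 0.125q) = 23, so q' = 443.
Then pb = 159.875 − 0.125·443 = 104.5 and ps = 72.125 + 0.125·443 = 127.5.
Government outlay = subsidy × quantity = 23 × 443 = 10189.

Government cost = £10189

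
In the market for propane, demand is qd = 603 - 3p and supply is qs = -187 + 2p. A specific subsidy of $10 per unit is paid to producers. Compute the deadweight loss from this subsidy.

Deadweight loss = $60

Pre-subsidy: 603 - 3p = -187 + 2p gives p* = 158, q* = 129.
With the subsidy, sellers receive ps = pb + 10 for each unit, where pb is the price buyers pay.
Supply in terms of pb becomes qs = -187 + 2(pb + 10) = -167 + 2pb. Setting this equal to demand: 603 - 3pb = -167 + 2pb, so pb = 154.
Sellers receive ps = 154 + 10 = 164; q' = 603 − 3·154 = 141.
The subsidy expands output by 141 − 129 = 12 past the efficient level; on those units the gap between marginal cost and willingness to pay runs from 0 up to 10.
DWL = ½ × 10 × 12 = 60.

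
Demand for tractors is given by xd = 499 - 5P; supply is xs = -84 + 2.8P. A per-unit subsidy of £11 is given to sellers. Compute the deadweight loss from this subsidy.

Deadweight loss = 4235/39

Pre-subsidy: 499 - 5P = -84 + 2.8P gives P* = 2915/39, x* = 4886/39.
With the subsidy, sellers receive Ps = Pb + 11 for each unit, where Pb is the price buyers pay.
Supply in terms of Pb becomes xs = -84 + 2.8(Pb + 11) = -53.2 + 2.8Pb. Setting this equal to demand: 499 - 5Pb = -53.2 + 2.8Pb, so Pb = 2761/39.
Sellers receive Ps = 2761/39 + 11 = 3190/39; x' = 499 − 5·(2761/39) = 5656/39.
The subsidy expands output by 5656/39 − 4886/39 = 770/39 past the efficient level; on those units the gap between marginal cost and willingness to pay runs from 0 up to 11.
DWL = ½ × 11 × 770/39 = 4235/39.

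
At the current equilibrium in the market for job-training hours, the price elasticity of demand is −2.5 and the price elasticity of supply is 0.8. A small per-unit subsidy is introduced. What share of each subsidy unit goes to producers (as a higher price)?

For a small subsidy around the equilibrium, the benefit split depends on the relative slopes, which at a point are proportional to the elasticities.
Buyer share = εs/(εs + |εd|) = 0.8/(0.8 + 2.5) = 8/33; seller share = |εd|/(εs + |εd|) = 25/33.
So producers capture 25/33 of the subsidy.

Producer share = 25/33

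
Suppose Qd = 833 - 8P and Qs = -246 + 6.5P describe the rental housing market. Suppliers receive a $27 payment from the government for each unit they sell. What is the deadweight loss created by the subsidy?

Deadweight loss = 37908/29

Pre-subsidy: 833 - 8P = -246 + 6.5P gives P* = 2158/29, Q* = 6893/29.
With the subsidy, sellers receive Ps = Pb + 27 for each unit, where Pb is the price buyers pay.
Supply in terms of Pb becomes Qs = -246 + 6.5(Pb + 27) = -70.5 + 6.5Pb. Setting this equal to demand: 833 - 8Pb = -70.5 + 6.5Pb, so Pb = 1807/29.
Sellers receive Ps = 1807/29 + 27 = 2590/29; Q' = 833 − 8·(1807/29) = 9701/29.
The subsidy expands output by 9701/29 − 6893/29 = 2808/29 past the efficient level; on those units the gap between marginal cost and willingness to pay runs from 0 up to 27.
DWL = ½ × 27 × 2808/29 = 37908/29.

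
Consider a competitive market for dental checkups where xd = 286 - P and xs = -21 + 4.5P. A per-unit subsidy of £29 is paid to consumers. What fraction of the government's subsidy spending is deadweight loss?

Pre-subsidy: 286 - P = -21 + 4.5P gives P* = 614/11, x* = 2532/11.
With the rebate, buyers effectively pay Pb = Ps − 29, where Ps is the price sellers receive.
Demand in terms of Ps becomes xd = 286 − 1(Ps − 29) = 315 - Ps. Setting this equal to supply: 315 - Ps = -21 + 4.5Ps, so Ps = 672/11.
Buyers pay Pb = 672/11 − 29 = 353/11; x' = -21 + 4.5·(672/11) = 2793/11.
ΔCS = ½(2532/11 + 2793/11)(614/11 − 353/11) = 1389825/242; ΔPS = ½(2532/11 + 2793/11)(672/11 − 614/11) = 154425/121.
Government spending = 29 × 2793/11 = 80997/11.
DWL = ½ × 29 × (2793/11 − 2532/11) = 7569/22; fraction = (7569/22) / (80997/11) = 87/1862.

DWL / government spending = 87/1862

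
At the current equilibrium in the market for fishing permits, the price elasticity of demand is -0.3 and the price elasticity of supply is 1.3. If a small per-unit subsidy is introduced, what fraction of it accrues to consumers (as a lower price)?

For a small subsidy around the equilibrium, the benefit split depends on the relative slopes, which at a point are proportional to the elasticities.
Buyer share = εs/(εs + |εd|) = 1.3/(1.3 + 0.3) = 0.8125; seller share = |εd|/(εs + |εd|) = 0.1875.

Consumer share = 0.8125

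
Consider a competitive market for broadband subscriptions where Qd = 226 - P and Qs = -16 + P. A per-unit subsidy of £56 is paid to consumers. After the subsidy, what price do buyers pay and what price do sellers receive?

Buyers pay £93; sellers receive £149

Pre-subsidy: 226 - P = -16 + P gives P* = 121, Q* = 105.
With the rebate, buyers effectively pay Pb = Ps − 56, where Ps is the price sellers receive.
Demand in terms of Ps becomes Qd = 226 − 1(Ps − 56) = 282 - Ps. Setting this equal to supply: 282 - Ps = -16 + Ps, so Ps = 149.
Buyers pay Pb = 149 − 56 = 93; Q' = -16 + 1·149 = 133.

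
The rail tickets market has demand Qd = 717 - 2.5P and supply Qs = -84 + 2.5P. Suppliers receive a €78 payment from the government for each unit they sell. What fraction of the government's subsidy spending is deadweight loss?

DWL / government spending = 65/552

Pre-subsidy: 717 - 2.5P = -84 + 2.5P gives P* = 160.2, Q* = 316.5.
With the subsidy, sellers receive Ps = Pb + 78 for each unit, where Pb is the price buyers pay.
Supply in terms of Pb becomes Qs = -84 + 2.5(Pb + 78) = 111 + 2.5Pb. Setting this equal to demand: 717 - 2.5Pb = 111 + 2.5Pb, so Pb = 121.2.
Sellers receive Ps = 121.2 + 78 = 199.2; Q' = 717 − 2.5·121.2 = 414.
ΔCS = ½(316.5 + 414)(160.2 − 121.2) = 14244.75; ΔPS = ½(316.5 + 414)(199.2 − 160.2) = 14244.75.
Government spending = 78 × 414 = 32292.
DWL = ½ × 78 × (414 − 316.5) = 3802.5; fraction = 3802.5 / 32292 = 65/552.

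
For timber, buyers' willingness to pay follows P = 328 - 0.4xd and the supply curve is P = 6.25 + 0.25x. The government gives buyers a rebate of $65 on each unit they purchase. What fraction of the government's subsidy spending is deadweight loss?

Pre-subsidy: 328 - 0.4x = 6.25 + 0.25x gives x* = 495 and P* = 130.
With the rebate, buyers effectively pay Pb = Ps − 65, where Ps is the price sellers receive.
On the curves, Pb = 328 - 0.4x and Ps = 6.25 + 0.25x; the wedge Ps − Pb = 65 gives 6.25 + 0.25x − (328 - 0.4x) = 65, so x' = 595.
Then Pb = 328 − 0.4·595 = 90 and Ps = 6.25 + 0.25·595 = 155.
ΔCS = ½(495 + 595)(130 − 90) = 21800; ΔPS = ½(495 + 595)(155 − 130) = 13625.
Government spending = 65 × 595 = 38675.
DWL = ½ × 65 × (595 − 495) = 3250; fraction = 3250 / 38675 = 10/119.

DWL / government spending = 10/119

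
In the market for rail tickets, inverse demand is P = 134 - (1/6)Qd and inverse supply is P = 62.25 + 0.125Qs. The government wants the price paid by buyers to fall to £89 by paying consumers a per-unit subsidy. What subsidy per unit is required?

Required subsidy s = £7 per unit

At a buyer price of 89, quantity demanded is 804 − 6·89 = 270.
Sellers supply 270 only when they receive Ps = 62.25 + 0.125·270 = 96.
s = Ps − Pb = 96 − 89 = 7.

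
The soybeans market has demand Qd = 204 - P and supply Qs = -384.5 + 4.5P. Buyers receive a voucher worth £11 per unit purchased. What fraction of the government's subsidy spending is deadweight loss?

DWL / government spending = 9/212

Pre-subsidy: 204 - P = -384.5 + 4.5P gives P* = 107, Q* = 97.
With the rebate, buyers effectively pay Pb = Ps − 11, where Ps is the price sellers receive.
Demand in terms of Ps becomes Qd = 204 − 1(Ps − 11) = 215 - Ps. Setting this equal to supply: 215 - Ps = -384.5 + 4.5Ps, so Ps = 109.
Buyers pay Pb = 109 − 11 = 98; Q' = -384.5 + 4.5·109 = 106.
ΔCS = ½(97 + 106)(107 − 98) = 913.5; ΔPS = ½(97 + 106)(109 − 107) = 203.
Government spending = 11 × 106 = 1166.
DWL = ½ × 11 × (106 − 97) = 49.5; fraction = 49.5 / 1166 = 9/212.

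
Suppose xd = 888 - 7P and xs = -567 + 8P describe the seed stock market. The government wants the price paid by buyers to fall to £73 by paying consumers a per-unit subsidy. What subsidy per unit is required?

Required subsidy s = £45 per unit

At a buyer price of 73, quantity demanded is 888 − 7·73 = 377.
Sellers supply 377 only when they receive Ps with -567 + 8·Ps = 377, i.e. Ps = 118.
s = Ps − Pb = 118 − 73 = 45.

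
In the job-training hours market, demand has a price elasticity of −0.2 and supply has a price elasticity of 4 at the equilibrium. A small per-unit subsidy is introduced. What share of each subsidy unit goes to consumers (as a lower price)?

For a small subsidy around the equilibrium, the benefit split depends on the relative slopes, which at a point are proportional to the elasticities.
Buyer share = εs/(εs + |εd|) = 4/(4 + 0.2) = 20/21; seller share = |εd|/(εs + |εd|) = 1/21.

Consumer share = 20/21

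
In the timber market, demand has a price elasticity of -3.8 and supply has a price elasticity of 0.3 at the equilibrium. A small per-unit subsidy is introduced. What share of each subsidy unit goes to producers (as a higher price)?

For a small subsidy around the equilibrium, the benefit split depends on the relative slopes, which at a point are proportional to the elasticities.
Buyer share = εs/(εs + |εd|) = 0.3/(0.3 + 3.8) = 3/41; seller share = |εd|/(εs + |εd|) = 38/41.
So producers capture 38/41 of the subsidy.

Producer share = 38/41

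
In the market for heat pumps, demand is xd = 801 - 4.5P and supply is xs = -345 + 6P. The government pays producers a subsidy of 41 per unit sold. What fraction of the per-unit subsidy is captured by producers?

Pre-subsidy: 801 - 4.5P = -345 + 6P gives P* = 764/7, x* = 2169/7.
With the subsidy, sellers receive Ps = Pb + 41 for each unit, where Pb is the price buyers pay.
Supply in terms of Pb becomes xs = -345 + 6(Pb + 41) = -99 + 6Pb. Setting this equal to demand: 801 - 4.5Pb = -99 + 6Pb, so Pb = 600/7.
Sellers receive Ps = 600/7 + 41 = 887/7; x' = 801 − 4.5·(600/7) = 2907/7.
Buyers' price falls by P* − Pb = 764/7 − 600/7 = 164/7; sellers' price rises by Ps − P* = 887/7 − 764/7 = 123/7.
So producers capture (123/7)/41 = 3/7 of each unit of subsidy.

Producer share = 3/7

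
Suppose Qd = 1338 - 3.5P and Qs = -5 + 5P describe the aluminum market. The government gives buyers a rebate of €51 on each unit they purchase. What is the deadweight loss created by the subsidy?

Deadweight loss = €2677.5

Pre-subsidy: 1338 - 3.5P = -5 + 5P gives P* = 158, Q* = 785.
With the rebate, buyers effectively pay Pb = Ps − 51, where Ps is the price sellers receive.
Demand in terms of Ps becomes Qd = 1338 − 3.5(Ps − 51) = 1516.5 - 3.5Ps. Setting this equal to supply: 1516.5 - 3.5Ps = -5 + 5Ps, so Ps = 179.
Buyers pay Pb = 179 − 51 = 128; Q' = -5 + 5·179 = 890.
The subsidy expands output by 890 − 785 = 105 past the efficient level; on those units the gap between marginal cost and willingness to pay runs from 0 up to 51.
DWL = ½ × 51 × 105 = 2677.5.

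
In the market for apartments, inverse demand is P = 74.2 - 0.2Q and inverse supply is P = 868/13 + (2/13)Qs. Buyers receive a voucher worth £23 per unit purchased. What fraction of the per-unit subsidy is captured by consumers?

Consumer share = 13/23

Pre-subsidy: 74.2 - 0.2Q = 868/13 + (2/13)Q gives Q* = 21 and P* = 70.
With the rebate, buyers effectively pay Pb = Ps − 23, where Ps is the price sellers receive.
On the curves, Pb = 74.2 - 0.2Q and Ps = 868/13 + (2/13)Q; the wedge Ps − Pb = 23 gives 868/13 + (2/13)Q − (74.2 - 0.2Q) = 23, so Q' = 86.
Then Pb = 74.2 − 0.2·86 = 57 and Ps = 868/13 + (2/13)·86 = 80.
Buyers' price falls by P* − Pb = 70 − 57 = 13; sellers' price rises by Ps − P* = 80 − 70 = 10.
So consumers capture 13/23 = 13/23 of each unit of subsidy.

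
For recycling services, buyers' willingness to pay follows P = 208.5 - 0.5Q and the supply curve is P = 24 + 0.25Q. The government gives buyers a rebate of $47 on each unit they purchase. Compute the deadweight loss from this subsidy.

Pre-subsidy: 208.5 - 0.5Q = 24 + 0.25Q gives Q* = 246 and P* = 85.5.
With the rebate, buyers effectively pay Pb = Ps − 47, where Ps is the price sellers receive.
On the curves, Pb = 208.5 - 0.5Q and Ps = 24 + 0.25Q; the wedge Ps − Pb = 47 gives 24 + 0.25Q − (208.5 - 0.5Q) = 47, so Q' = 926/3.
Then Pb = 208.5 − 0.5·(926/3) = 325/6 and Ps = 24 + 0.25·(926/3) = 607/6.
The subsidy expands output by 926/3 − 246 = 188/3 past the efficient level; on those units the gap between marginal cost and willingness to pay runs from 0 up to 47.
DWL = ½ × 47 × 188/3 = 4418/3.

Deadweight loss = 4418/3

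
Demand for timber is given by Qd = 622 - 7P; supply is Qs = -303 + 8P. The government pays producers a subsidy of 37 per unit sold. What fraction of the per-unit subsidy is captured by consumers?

Consumer share = 8/15

Pre-subsidy: 622 - 7P = -303 + 8P gives P* = 185/3, Q* = 571/3.
With the subsidy, sellers receive Ps = Pb + 37 for each unit, where Pb is the price buyers pay.
Supply in terms of Pb becomes Qs = -303 + 8(Pb + 37) = -7 + 8Pb. Setting this equal to demand: 622 - 7Pb = -7 + 8Pb, so Pb = 629/15.
Sellers receive Ps = 629/15 + 37 = 1184/15; Q' = 622 − 7·(629/15) = 4927/15.
Buyers' price falls by P* − Pb = 185/3 − 629/15 = 296/15; sellers' price rises by Ps − P* = 1184/15 − 185/3 = 259/15.
So consumers capture (296/15)/37 = 8/15 of each unit of subsidy.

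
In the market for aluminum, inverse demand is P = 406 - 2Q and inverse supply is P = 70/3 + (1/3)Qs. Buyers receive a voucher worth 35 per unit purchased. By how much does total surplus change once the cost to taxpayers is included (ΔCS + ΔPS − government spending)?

Net change in total surplus = -262.5

Pre-subsidy: 406 - 2Q = 70/3 + (1/3)Q gives Q* = 164 and P* = 78.
With the rebate, buyers effectively pay Pb = Ps − 35, where Ps is the price sellers receive.
On the curves, Pb = 406 - 2Q and Ps = 70/3 + (1/3)Q; the wedge Ps − Pb = 35 gives 70/3 + (1/3)Q − (406 - 2Q) = 35, so Q' = 179.
Then Pb = 406 − 2·179 = 48 and Ps = 70/3 + (1/3)·179 = 83.
ΔCS = ½(164 + 179)(78 − 48) = 5145; ΔPS = ½(164 + 179)(83 − 78) = 857.5.
Government spending = 35 × 179 = 6265.
Net change = 5145 + 857.5 − 6265 = -262.5. The loss equals the DWL triangle ½·35·15.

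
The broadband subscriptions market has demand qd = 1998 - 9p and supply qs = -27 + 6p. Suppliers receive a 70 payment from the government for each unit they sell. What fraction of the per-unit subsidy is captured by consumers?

Consumer share = 0.4

Pre-subsidy: 1998 - 9p = -27 + 6p gives p* = 135, q* = 783.
With the subsidy, sellers receive ps = pb + 70 for each unit, where pb is the price buyers pay.
Supply in terms of pb becomes qs = -27 + 6(pb + 70) = 393 + 6pb. Setting this equal to demand: 1998 - 9pb = 393 + 6pb, so pb = 107.
Sellers receive ps = 107 + 70 = 177; q' = 1998 − 9·107 = 1035.
Buyers' price falls by p* − pb = 135 − 107 = 28; sellers' price rises by ps − p* = 177 − 135 = 42.
So consumers capture 28/70 = 0.4 of each unit of subsidy.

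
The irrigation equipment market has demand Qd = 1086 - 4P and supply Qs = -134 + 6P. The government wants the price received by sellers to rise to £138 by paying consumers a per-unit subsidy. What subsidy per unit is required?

At a seller price of 138, quantity supplied is -134 + 6·138 = 694.
Buyers absorb 694 only when they pay Pb with 1086 − 4·Pb = 694, i.e. Pb = 98.
s = Ps − Pb = 138 − 98 = 40.

Required subsidy s = £40 per unit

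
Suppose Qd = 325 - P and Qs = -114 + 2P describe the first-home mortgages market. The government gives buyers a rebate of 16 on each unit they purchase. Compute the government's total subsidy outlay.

Pre-subsidy: 325 - P = -114 + 2P gives P* = 439/3, Q* = 536/3.
With the rebate, buyers effectively pay Pb = Ps − 16, where Ps is the price sellers receive.
Demand in terms of Ps becomes Qd = 325 − 1(Ps − 16) = 341 - Ps. Setting this equal to supply: 341 - Ps = -114 + 2Ps, so Ps = 455/3.
Buyers pay Pb = 455/3 − 16 = 407/3; Q' = -114 + 2·(455/3) = 568/3.
Government outlay = subsidy × quantity = 16 × 568/3 = 9088/3.

Government cost = 9088/3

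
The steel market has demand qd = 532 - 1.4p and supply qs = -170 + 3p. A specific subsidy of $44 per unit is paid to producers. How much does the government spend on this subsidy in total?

Government cost = $15428

Pre-subsidy: 532 - 1.4p = -170 + 3p gives p* = 1755/11, q* = 3395/11.
With the subsidy, sellers receive ps = pb + 44 for each unit, where pb is the price buyers pay.
Supply in terms of pb becomes qs = -170 + 3(pb + 44) = -38 + 3pb. Setting this equal to demand: 532 - 1.4pb = -38 + 3pb, so pb = 1425/11.
Sellers receive ps = 1425/11 + 44 = 1909/11; q' = 532 − 1.4·(1425/11) = 3857/11.
Government outlay = subsidy × quantity = 44 × 3857/11 = 15428.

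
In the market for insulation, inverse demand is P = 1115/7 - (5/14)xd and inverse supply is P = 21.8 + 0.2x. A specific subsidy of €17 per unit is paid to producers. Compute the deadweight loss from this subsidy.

Deadweight loss = 10115/39

Pre-subsidy: 1115/7 - (5/14)x = 21.8 + 0.2x gives x* = 3208/13 and P* = 925/13.
With the subsidy, sellers receive Ps = Pb + 17 for each unit, where Pb is the price buyers pay.
On the curves, Pb = 1115/7 - (5/14)x and Ps = 21.8 + 0.2x; the wedge Ps − Pb = 17 gives 21.8 + 0.2x − (1115/7 - (5/14)x) = 17, so x' = 10814/39.
Then Pb = 1115/7 − (5/14)·(10814/39) = 2350/39 and Ps = 21.8 + 0.2·(10814/39) = 3013/39.
The subsidy expands output by 10814/39 − 3208/13 = 1190/39 past the efficient level; on those units the gap between marginal cost and willingness to pay runs from 0 up to 17.
DWL = ½ × 17 × 1190/39 = 10115/39.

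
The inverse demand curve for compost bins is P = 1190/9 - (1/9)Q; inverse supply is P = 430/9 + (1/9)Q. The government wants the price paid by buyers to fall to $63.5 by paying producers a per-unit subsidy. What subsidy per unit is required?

Required subsidy s = $53 per unit

At a buyer price of 63.5, quantity demanded is 1190 − 9·63.5 = 618.5.
Sellers supply 618.5 only when they receive Ps = 430/9 + (1/9)·618.5 = 116.5.
s = Ps − Pb = 116.5 − 63.5 = 53.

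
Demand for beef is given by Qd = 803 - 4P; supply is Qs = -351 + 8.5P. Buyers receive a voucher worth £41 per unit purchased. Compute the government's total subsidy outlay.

Pre-subsidy: 803 - 4P = -351 + 8.5P gives P* = 92.32, Q* = 433.72.
With the rebate, buyers effectively pay Pb = Ps − 41, where Ps is the price sellers receive.
Demand in terms of Ps becomes Qd = 803 − 4(Ps − 41) = 967 - 4Ps. Setting this equal to supply: 967 - 4Ps = -351 + 8.5Ps, so Ps = 105.44.
Buyers pay Pb = 105.44 − 41 = 64.44; Q' = -351 + 8.5·105.44 = 545.24.
Government outlay = subsidy × quantity = 41 × 545.24 = 22354.84.

Government cost = £22354.84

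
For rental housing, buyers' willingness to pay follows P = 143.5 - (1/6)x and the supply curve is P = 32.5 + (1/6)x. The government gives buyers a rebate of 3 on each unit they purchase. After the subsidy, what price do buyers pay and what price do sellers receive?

Buyers pay 86.5; sellers receive 89.5

Pre-subsidy: 143.5 - (1/6)x = 32.5 + (1/6)x gives x* = 333 and P* = 88.
With the rebate, buyers effectively pay Pb = Ps − 3, where Ps is the price sellers receive.
On the curves, Pb = 143.5 - (1/6)x and Ps = 32.5 + (1/6)x; the wedge Ps − Pb = 3 gives 32.5 + (1/6)x − (143.5 - (1/6)x) = 3, so x' = 342.
Then Pb = 143.5 − (1/6)·342 = 86.5 and Ps = 32.5 + (1/6)·342 = 89.5.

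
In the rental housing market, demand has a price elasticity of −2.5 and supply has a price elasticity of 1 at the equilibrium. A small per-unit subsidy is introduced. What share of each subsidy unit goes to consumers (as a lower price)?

For a small subsidy around the equilibrium, the benefit split depends on the relative slopes, which at a point are proportional to the elasticities.
Buyer share = εs/(εs + |εd|) = 1/(1 + 2.5) = 2/7; seller share = |εd|/(εs + |εd|) = 5/7.

Consumer share = 2/7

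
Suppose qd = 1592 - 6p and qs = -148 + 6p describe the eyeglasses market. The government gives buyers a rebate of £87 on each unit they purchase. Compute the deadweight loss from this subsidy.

Pre-subsidy: 1592 - 6p = -148 + 6p gives p* = 145, q* = 722.
With the rebate, buyers effectively pay pb = ps − 87, where ps is the price sellers receive.
Demand in terms of ps becomes qd = 1592 − 6(ps − 87) = 2114 - 6ps. Setting this equal to supply: 2114 - 6ps = -148 + 6ps, so ps = 188.5.
Buyers pay pb = 188.5 − 87 = 101.5; q' = -148 + 6·188.5 = 983.
The subsidy expands output by 983 − 722 = 261 past the efficient level; on those units the gap between marginal cost and willingness to pay runs from 0 up to 87.
DWL = ½ × 87 × 261 = 11353.5.

Deadweight loss = £11353.5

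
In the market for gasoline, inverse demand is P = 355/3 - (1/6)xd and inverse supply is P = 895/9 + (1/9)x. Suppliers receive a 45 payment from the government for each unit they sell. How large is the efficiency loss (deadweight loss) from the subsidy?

Pre-subsidy: 355/3 - (1/6)x = 895/9 + (1/9)x gives x* = 68 and P* = 107.
With the subsidy, sellers receive Ps = Pb + 45 for each unit, where Pb is the price buyers pay.
On the curves, Pb = 355/3 - (1/6)x and Ps = 895/9 + (1/9)x; the wedge Ps − Pb = 45 gives 895/9 + (1/9)x − (355/3 - (1/6)x) = 45, so x' = 230.
Then Pb = 355/3 − (1/6)·230 = 80 and Ps = 895/9 + (1/9)·230 = 125.
The subsidy expands output by 230 − 68 = 162 past the efficient level; on those units the gap between marginal cost and willingness to pay runs from 0 up to 45.
DWL = ½ × 45 × 162 = 3645.

Deadweight loss = 3645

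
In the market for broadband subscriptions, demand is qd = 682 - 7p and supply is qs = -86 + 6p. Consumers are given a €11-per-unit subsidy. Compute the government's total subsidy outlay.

Pre-subsidy: 682 - 7p = -86 + 6p gives p* = 768/13, q* = 3490/13.
With the rebate, buyers effectively pay pb = ps − 11, where ps is the price sellers receive.
Demand in terms of ps becomes qd = 682 − 7(ps − 11) = 759 - 7ps. Setting this equal to supply: 759 - 7ps = -86 + 6ps, so ps = 65.
Buyers pay pb = 65 − 11 = 54; q' = -86 + 6·65 = 304.
Government outlay = subsidy × quantity = 11 × 304 = 3344.

Government cost = €3344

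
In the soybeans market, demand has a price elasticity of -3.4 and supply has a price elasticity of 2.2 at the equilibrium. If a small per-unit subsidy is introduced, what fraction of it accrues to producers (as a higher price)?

Producer share = 17/28

For a small subsidy around the equilibrium, the benefit split depends on the relative slopes, which at a point are proportional to the elasticities.
Buyer share = εs/(εs + |εd|) = 2.2/(2.2 + 3.4) = 11/28; seller share = |εd|/(εs + |εd|) = 17/28.
So producers capture 17/28 of the subsidy.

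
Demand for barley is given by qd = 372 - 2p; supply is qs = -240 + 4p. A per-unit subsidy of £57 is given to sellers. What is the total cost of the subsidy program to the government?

Pre-subsidy: 372 - 2p = -240 + 4p gives p* = 102, q* = 168.
With the subsidy, sellers receive ps = pb + 57 for each unit, where pb is the price buyers pay.
Supply in terms of pb becomes qs = -240 + 4(pb + 57) = -12 + 4pb. Setting this equal to demand: 372 - 2pb = -12 + 4pb, so pb = 64.
Sellers receive ps = 64 + 57 = 121; q' = 372 − 2·64 = 244.
Government outlay = subsidy × quantity = 57 × 244 = 13908.

Government cost = £13908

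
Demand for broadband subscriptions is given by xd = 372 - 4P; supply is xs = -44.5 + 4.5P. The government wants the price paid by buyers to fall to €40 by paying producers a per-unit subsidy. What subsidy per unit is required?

Required subsidy s = €17 per unit

At a buyer price of 40, quantity demanded is 372 − 4·40 = 212.
Sellers supply 212 only when they receive Ps with -44.5 + 4.5·Ps = 212, i.e. Ps = 57.
s = Ps − Pb = 57 − 40 = 17.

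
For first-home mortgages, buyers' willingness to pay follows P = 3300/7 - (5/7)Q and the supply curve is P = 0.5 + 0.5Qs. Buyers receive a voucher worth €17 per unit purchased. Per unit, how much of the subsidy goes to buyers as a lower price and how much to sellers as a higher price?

Buyers gain €10 per unit; sellers gain €7 per unit

Pre-subsidy: 3300/7 - (5/7)Q = 0.5 + 0.5Q gives Q* = 6593/17 and P* = 3305/17.
With the rebate, buyers effectively pay Pb = Ps − 17, where Ps is the price sellers receive.
On the curves, Pb = 3300/7 - (5/7)Q and Ps = 0.5 + 0.5Q; the wedge Ps − Pb = 17 gives 0.5 + 0.5Q − (3300/7 - (5/7)Q) = 17, so Q' = 6831/17.
Then Pb = 3300/7 − (5/7)·(6831/17) = 3135/17 and Ps = 0.5 + 0.5·(6831/17) = 3424/17.
Buyers' price falls by P* − Pb = 3305/17 − 3135/17 = 10; sellers' price rises by Ps − P* = 3424/17 − 3305/17 = 7.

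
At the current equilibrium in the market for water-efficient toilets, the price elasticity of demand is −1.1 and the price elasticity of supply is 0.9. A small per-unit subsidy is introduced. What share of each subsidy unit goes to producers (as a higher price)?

Producer share = 0.55

For a small subsidy around the equilibrium, the benefit split depends on the relative slopes, which at a point are proportional to the elasticities.
Buyer share = εs/(εs + |εd|) = 0.9/(0.9 + 1.1) = 0.45; seller share = |εd|/(εs + |εd|) = 0.55.
So producers capture 0.55 of the subsidy.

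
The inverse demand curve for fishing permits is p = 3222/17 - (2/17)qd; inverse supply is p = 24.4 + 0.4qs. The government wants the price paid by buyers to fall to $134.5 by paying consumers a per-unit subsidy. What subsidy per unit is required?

At a buyer price of 134.5, quantity demanded is 1611 − 8.5·134.5 = 467.75.
Sellers supply 467.75 only when they receive ps = 24.4 + 0.4·467.75 = 211.5.
s = ps − pb = 211.5 − 134.5 = 77.

Required subsidy s = $77 per unit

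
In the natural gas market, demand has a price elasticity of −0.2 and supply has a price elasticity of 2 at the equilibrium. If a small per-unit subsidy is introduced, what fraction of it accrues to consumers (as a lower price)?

For a small subsidy around the equilibrium, the benefit split depends on the relative slopes, which at a point are proportional to the elasticities.
Buyer share = εs/(εs + |εd|) = 2/(2 + 0.2) = 10/11; seller share = |εd|/(εs + |εd|) = 1/11.

Consumer share = 10/11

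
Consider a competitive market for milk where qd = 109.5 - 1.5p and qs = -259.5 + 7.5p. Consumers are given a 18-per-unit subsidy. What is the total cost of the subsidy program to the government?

Government cost = 1269

Pre-subsidy: 109.5 - 1.5p = -259.5 + 7.5p gives p* = 41, q* = 48.
With the rebate, buyers effectively pay pb = ps − 18, where ps is the price sellers receive.
Demand in terms of ps becomes qd = 109.5 − 1.5(ps − 18) = 136.5 - 1.5ps. Setting this equal to supply: 136.5 - 1.5ps = -259.5 + 7.5ps, so ps = 44.
Buyers pay pb = 44 − 18 = 26; q' = -259.5 + 7.5·44 = 70.5.
Government outlay = subsidy × quantity = 18 × 70.5 = 1269.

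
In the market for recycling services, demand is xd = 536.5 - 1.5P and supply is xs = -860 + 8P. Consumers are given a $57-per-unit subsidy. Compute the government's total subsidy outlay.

Pre-subsidy: 536.5 - 1.5P = -860 + 8P gives P* = 147, x* = 316.
With the rebate, buyers effectively pay Pb = Ps − 57, where Ps is the price sellers receive.
Demand in terms of Ps becomes xd = 536.5 − 1.5(Ps − 57) = 622 - 1.5Ps. Setting this equal to supply: 622 - 1.5Ps = -860 + 8Ps, so Ps = 156.
Buyers pay Pb = 156 − 57 = 99; x' = -860 + 8·156 = 388.
Government outlay = subsidy × quantity = 57 × 388 = 22116.

Government cost = $22116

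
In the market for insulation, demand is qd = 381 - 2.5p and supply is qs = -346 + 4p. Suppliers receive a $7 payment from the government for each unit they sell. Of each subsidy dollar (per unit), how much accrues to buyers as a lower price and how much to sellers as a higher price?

Buyers gain 56/13 per unit; sellers gain 35/13 per unit

Pre-subsidy: 381 - 2.5p = -346 + 4p gives p* = 1454/13, q* = 1318/13.
With the subsidy, sellers receive ps = pb + 7 for each unit, where pb is the price buyers pay.
Supply in terms of pb becomes qs = -346 + 4(pb + 7) = -318 + 4pb. Setting this equal to demand: 381 - 2.5pb = -318 + 4pb, so pb = 1398/13.
Sellers receive ps = 1398/13 + 7 = 1489/13; q' = 381 − 2.5·(1398/13) = 1458/13.
Buyers' price falls by p* − pb = 1454/13 − 1398/13 = 56/13; sellers' price rises by ps − p* = 1489/13 − 1454/13 = 35/13.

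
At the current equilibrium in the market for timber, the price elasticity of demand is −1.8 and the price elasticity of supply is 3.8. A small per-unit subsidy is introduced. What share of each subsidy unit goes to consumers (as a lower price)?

Consumer share = 19/28

For a small subsidy around the equilibrium, the benefit split depends on the relative slopes, which at a point are proportional to the elasticities.
Buyer share = εs/(εs + |εd|) = 3.8/(3.8 + 1.8) = 19/28; seller share = |εd|/(εs + |εd|) = 9/28.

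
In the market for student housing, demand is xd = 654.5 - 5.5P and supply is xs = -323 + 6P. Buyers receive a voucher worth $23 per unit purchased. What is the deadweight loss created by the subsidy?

Pre-subsidy: 654.5 - 5.5P = -323 + 6P gives P* = 85, x* = 187.
With the rebate, buyers effectively pay Pb = Ps − 23, where Ps is the price sellers receive.
Demand in terms of Ps becomes xd = 654.5 − 5.5(Ps − 23) = 781 - 5.5Ps. Setting this equal to supply: 781 - 5.5Ps = -323 + 6Ps, so Ps = 96.
Buyers pay Pb = 96 − 23 = 73; x' = -323 + 6·96 = 253.
The subsidy expands output by 253 − 187 = 66 past the efficient level; on those units the gap between marginal cost and willingness to pay runs from 0 up to 23.
DWL = ½ × 23 × 66 = 759.

Deadweight loss = $759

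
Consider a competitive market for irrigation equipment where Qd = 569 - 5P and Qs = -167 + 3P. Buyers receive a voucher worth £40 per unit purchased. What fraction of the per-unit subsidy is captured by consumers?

Consumer share = 0.375

Pre-subsidy: 569 - 5P = -167 + 3P gives P* = 92, Q* = 109.
With the rebate, buyers effectively pay Pb = Ps − 40, where Ps is the price sellers receive.
Demand in terms of Ps becomes Qd = 569 − 5(Ps − 40) = 769 - 5Ps. Setting this equal to supply: 769 - 5Ps = -167 + 3Ps, so Ps = 117.
Buyers pay Pb = 117 − 40 = 77; Q' = -167 + 3·117 = 184.
Buyers' price falls by P* − Pb = 92 − 77 = 15; sellers' price rises by Ps − P* = 117 − 92 = 25.
So consumers capture 15/40 = 0.375 of each unit of subsidy.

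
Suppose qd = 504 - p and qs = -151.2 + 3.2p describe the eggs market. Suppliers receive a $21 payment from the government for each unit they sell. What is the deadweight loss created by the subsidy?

Deadweight loss = $168

Pre-subsidy: 504 - p = -151.2 + 3.2p gives p* = 156, q* = 348.
With the subsidy, sellers receive ps = pb + 21 for each unit, where pb is the price buyers pay.
Supply in terms of pb becomes qs = -151.2 + 3.2(pb + 21) = -84 + 3.2pb. Setting this equal to demand: 504 - pb = -84 + 3.2pb, so pb = 140.
Sellers receive ps = 140 + 21 = 161; q' = 504 − 1·140 = 364.
The subsidy expands output by 364 − 348 = 16 past the efficient level; on those units the gap between marginal cost and willingness to pay runs from 0 up to 21.
DWL = ½ × 21 × 16 = 168.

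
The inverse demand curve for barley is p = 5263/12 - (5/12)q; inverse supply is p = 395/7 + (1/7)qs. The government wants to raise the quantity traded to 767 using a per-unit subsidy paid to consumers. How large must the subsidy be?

Required subsidy s = 47 per unit

At q = 767, from the demand curve buyers pay pb = 5263/12 − (5/12)·767 = 119; from the supply curve sellers need ps = 395/7 + (1/7)·767 = 166.
The subsidy must fill the gap: s = ps − pb = 166 − 119 = 47.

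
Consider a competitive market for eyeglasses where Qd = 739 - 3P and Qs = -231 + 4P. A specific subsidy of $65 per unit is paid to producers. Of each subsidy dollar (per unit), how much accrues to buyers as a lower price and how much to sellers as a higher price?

Pre-subsidy: 739 - 3P = -231 + 4P gives P* = 970/7, Q* = 2263/7.
With the subsidy, sellers receive Ps = Pb + 65 for each unit, where Pb is the price buyers pay.
Supply in terms of Pb becomes Qs = -231 + 4(Pb + 65) = 29 + 4Pb. Setting this equal to demand: 739 - 3Pb = 29 + 4Pb, so Pb = 710/7.
Sellers receive Ps = 710/7 + 65 = 1165/7; Q' = 739 − 3·(710/7) = 3043/7.
Buyers' price falls by P* − Pb = 970/7 − 710/7 = 260/7; sellers' price rises by Ps − P* = 1165/7 − 970/7 = 195/7.

Buyers gain 260/7 per unit; sellers gain 195/7 per unit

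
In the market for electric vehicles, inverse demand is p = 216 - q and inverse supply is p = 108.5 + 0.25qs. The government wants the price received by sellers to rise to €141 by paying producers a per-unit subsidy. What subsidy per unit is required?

Required subsidy s = €55 per unit

At a seller price of 141, quantity supplied is -434 + 4·141 = 130.
Buyers absorb 130 only when they pay pb = 216 − 1·130 = 86.
s = ps − pb = 141 − 86 = 55.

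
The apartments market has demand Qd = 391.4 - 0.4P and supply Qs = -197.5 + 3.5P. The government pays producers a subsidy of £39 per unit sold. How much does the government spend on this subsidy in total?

Pre-subsidy: 391.4 - 0.4P = -197.5 + 3.5P gives P* = 151, Q* = 331.
With the subsidy, sellers receive Ps = Pb + 39 for each unit, where Pb is the price buyers pay.
Supply in terms of Pb becomes Qs = -197.5 + 3.5(Pb + 39) = -61 + 3.5Pb. Setting this equal to demand: 391.4 - 0.4Pb = -61 + 3.5Pb, so Pb = 116.
Sellers receive Ps = 116 + 39 = 155; Q' = 391.4 − 0.4·116 = 345.
Government outlay = subsidy × quantity = 39 × 345 = 13455.

Government cost = £13455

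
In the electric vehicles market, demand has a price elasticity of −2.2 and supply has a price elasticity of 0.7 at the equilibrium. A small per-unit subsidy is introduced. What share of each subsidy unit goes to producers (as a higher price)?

Producer share = 22/29

For a small subsidy around the equilibrium, the benefit split depends on the relative slopes, which at a point are proportional to the elasticities.
Buyer share = εs/(εs + |εd|) = 0.7/(0.7 + 2.2) = 7/29; seller share = |εd|/(εs + |εd|) = 22/29.
So producers capture 22/29 of the subsidy.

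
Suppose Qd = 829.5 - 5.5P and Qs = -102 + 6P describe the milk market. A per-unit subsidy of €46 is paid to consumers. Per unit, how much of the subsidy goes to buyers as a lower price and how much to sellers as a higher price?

Pre-subsidy: 829.5 - 5.5P = -102 + 6P gives P* = 81, Q* = 384.
With the rebate, buyers effectively pay Pb = Ps − 46, where Ps is the price sellers receive.
Demand in terms of Ps becomes Qd = 829.5 − 5.5(Ps − 46) = 1082.5 - 5.5Ps. Setting this equal to supply: 1082.5 - 5.5Ps = -102 + 6Ps, so Ps = 103.
Buyers pay Pb = 103 − 46 = 57; Q' = -102 + 6·103 = 516.
Buyers' price falls by P* − Pb = 81 − 57 = 24; sellers' price rises by Ps − P* = 103 − 81 = 22.

Buyers gain €24 per unit; sellers gain €22 per unit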